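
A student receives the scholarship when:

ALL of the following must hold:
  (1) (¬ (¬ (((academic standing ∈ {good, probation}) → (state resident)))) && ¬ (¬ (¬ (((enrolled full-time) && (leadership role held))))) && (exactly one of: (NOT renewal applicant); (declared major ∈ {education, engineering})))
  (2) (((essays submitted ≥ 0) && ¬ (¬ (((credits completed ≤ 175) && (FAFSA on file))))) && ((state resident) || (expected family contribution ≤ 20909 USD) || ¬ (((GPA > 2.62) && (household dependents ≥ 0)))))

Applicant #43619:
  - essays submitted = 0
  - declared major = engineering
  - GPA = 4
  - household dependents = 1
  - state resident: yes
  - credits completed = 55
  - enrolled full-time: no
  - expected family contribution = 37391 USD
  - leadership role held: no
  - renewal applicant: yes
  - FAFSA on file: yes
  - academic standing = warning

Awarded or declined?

Atomic conditions:
  academic standing ∈ {good, probation}: warning is not in the set → false
  state resident: yes → true
  enrolled full-time: no → false
  leadership role held: no → false
  NOT renewal applicant: yes → false
  declared major ∈ {education, engineering}: engineering is in the set → true
  essays submitted ≥ 0: 0 ≥ 0 is true
  credits completed ≤ 175: 55 ≤ 175 is true
  FAFSA on file: yes → true
  expected family contribution ≤ 20909 USD: 37391 ≤ 20909 is false
  GPA > 2.62: 4 > 2.62 is true
  household dependents ≥ 0: 1 ≥ 0 is true
Combine:
[1.1.1.1] false → true (antecedent false ⇒ implication holds) = true
[1.1.1] NOT true = false
[1.1] NOT false = true
[1.2.1.1.1] false AND false = false
[1.2.1.1] NOT false = true
[1.2.1] NOT true = false
[1.2] NOT false = true
[1.3] exactly-one(false, true) = true
[1] true AND true AND true = true
[2.1.2.1.1] true AND true = true
[2.1.2.1] NOT true = false
[2.1.2] NOT false = true
[2.1] true AND true = true
[2.2.3.1] true AND true = true
[2.2.3] NOT true = false
[2.2] true OR false OR false = true
[2] true AND true = true
[root] true AND true = true
Overall: true → awarded

Awarded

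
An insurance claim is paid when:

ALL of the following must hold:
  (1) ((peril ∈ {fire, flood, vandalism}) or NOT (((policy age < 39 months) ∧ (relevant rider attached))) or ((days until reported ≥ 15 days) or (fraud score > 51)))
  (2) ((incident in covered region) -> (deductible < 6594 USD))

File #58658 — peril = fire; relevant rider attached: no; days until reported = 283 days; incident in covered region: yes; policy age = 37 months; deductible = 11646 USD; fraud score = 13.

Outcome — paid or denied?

Denied

Atomic conditions:
  peril ∈ {fire, flood, vandalism}: fire is in the set → true
  policy age < 39 months: 37 < 39 is true
  relevant rider attached: no → false
  days until reported ≥ 15 days: 283 ≥ 15 is true
  fraud score > 51: 13 > 51 is false
  incident in covered region: yes → true
  deductible < 6594 USD: 11646 < 6594 is false
Combine:
[1.2.1] true AND false = false
[1.2] NOT false = true
[1.3] true OR false = true
[1] true OR true OR true = true
[2] true → false = false
[root] true AND false = false
Overall: false → denied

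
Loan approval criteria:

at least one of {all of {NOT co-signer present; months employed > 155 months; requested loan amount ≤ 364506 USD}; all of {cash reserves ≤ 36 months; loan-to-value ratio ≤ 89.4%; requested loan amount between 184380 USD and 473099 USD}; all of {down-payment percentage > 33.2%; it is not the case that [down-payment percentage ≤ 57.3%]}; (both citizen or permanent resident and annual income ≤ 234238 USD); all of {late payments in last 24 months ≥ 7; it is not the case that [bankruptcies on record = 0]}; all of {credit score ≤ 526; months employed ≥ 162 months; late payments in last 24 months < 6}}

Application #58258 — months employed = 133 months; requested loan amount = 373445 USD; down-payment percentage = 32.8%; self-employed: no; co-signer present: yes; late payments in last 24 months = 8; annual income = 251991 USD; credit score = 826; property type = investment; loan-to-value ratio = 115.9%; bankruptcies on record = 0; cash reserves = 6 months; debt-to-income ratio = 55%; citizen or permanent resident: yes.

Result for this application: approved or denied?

Atomic conditions:
  NOT co-signer present: yes → false
  months employed > 155 months: 133 > 155 is false
  requested loan amount ≤ 364506 USD: 373445 ≤ 364506 is false
  cash reserves ≤ 36 months: 6 ≤ 36 is true
  loan-to-value ratio ≤ 89.4%: 115.9 ≤ 89.4 is false
  requested loan amount between 184380 USD and 473099 USD: 373445 in [184380, 473099] is true
  down-payment percentage > 33.2%: 32.8 > 33.2 is false
  down-payment percentage ≤ 57.3%: 32.8 ≤ 57.3 is true
  citizen or permanent resident: yes → true
  annual income ≤ 234238 USD: 251991 ≤ 234238 is false
  late payments in last 24 months ≥ 7: 8 ≥ 7 is true
  bankruptcies on record = 0: 0 == 0 is true
  credit score ≤ 526: 826 ≤ 526 is false
  months employed ≥ 162 months: 133 ≥ 162 is false
  late payments in last 24 months < 6: 8 < 6 is false
Combine:
[1] false AND false AND false = false
[2] true AND false AND true = false
[3.2] NOT true = false
[3] false AND false = false
[4] true AND false = false
[5.2] NOT true = false
[5] true AND false = false
[6] false AND false AND false = false
[root] false OR false OR false OR false OR false OR false = false
Overall: false → denied

Denied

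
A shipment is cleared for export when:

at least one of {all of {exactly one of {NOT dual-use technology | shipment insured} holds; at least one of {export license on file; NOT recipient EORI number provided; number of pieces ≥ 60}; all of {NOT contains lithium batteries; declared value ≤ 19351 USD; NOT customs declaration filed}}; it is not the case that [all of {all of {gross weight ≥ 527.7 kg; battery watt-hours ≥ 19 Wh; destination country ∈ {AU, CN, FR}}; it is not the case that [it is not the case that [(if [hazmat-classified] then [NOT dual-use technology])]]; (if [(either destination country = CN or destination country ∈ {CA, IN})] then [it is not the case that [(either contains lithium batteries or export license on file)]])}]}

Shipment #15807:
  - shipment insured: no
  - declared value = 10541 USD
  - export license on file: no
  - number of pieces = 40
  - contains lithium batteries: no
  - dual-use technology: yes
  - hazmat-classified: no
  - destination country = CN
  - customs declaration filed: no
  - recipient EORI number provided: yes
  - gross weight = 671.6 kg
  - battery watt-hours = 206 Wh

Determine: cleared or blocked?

Blocked

Atomic conditions:
  NOT dual-use technology: yes → false
  shipment insured: no → false
  export license on file: no → false
  NOT recipient EORI number provided: yes → false
  number of pieces ≥ 60: 40 ≥ 60 is false
  NOT contains lithium batteries: no → true
  declared value ≤ 19351 USD: 10541 ≤ 19351 is true
  NOT customs declaration filed: no → true
  gross weight ≥ 527.7 kg: 671.6 ≥ 527.7 is true
  battery watt-hours ≥ 19 Wh: 206 ≥ 19 is true
  destination country ∈ {AU, CN, FR}: CN is in the set → true
  hazmat-classified: no → false
  destination country = CN: CN == CN is true
  destination country ∈ {CA, IN}: CN is not in the set → false
  contains lithium batteries: no → false
Combine:
[1.1] exactly-one(false, false) = false
[1.2] false OR false OR false = false
[1.3] true AND true AND true = true
[1] false AND false AND true = false
[2.1.1] true AND true AND true = true
[2.1.2.1.1] false → false (antecedent false ⇒ implication holds) = true
[2.1.2.1] NOT true = false
[2.1.2] NOT false = true
[2.1.3.1] true OR false = true
[2.1.3.2.1] false OR false = false
[2.1.3.2] NOT false = true
[2.1.3] true → true = true
[2.1] true AND true AND true = true
[2] NOT true = false
[root] false OR false = false
Overall: false → blocked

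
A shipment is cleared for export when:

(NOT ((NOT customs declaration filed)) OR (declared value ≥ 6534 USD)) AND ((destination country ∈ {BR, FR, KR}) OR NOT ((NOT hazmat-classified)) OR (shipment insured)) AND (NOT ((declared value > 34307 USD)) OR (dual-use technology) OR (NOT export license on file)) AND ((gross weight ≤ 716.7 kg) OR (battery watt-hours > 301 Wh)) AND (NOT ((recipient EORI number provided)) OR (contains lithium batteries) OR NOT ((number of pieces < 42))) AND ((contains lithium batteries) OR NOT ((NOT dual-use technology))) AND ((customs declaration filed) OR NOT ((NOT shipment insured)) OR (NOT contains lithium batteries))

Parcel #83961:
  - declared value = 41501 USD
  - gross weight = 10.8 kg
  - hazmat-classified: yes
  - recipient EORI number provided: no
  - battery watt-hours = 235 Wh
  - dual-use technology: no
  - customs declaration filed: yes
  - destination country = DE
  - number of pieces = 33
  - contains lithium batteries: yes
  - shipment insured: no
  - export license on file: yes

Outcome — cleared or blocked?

Atomic conditions:
  NOT customs declaration filed: yes → false
  declared value ≥ 6534 USD: 41501 ≥ 6534 is true
  destination country ∈ {BR, FR, KR}: DE is not in the set → false
  NOT hazmat-classified: yes → false
  shipment insured: no → false
  declared value > 34307 USD: 41501 > 34307 is true
  dual-use technology: no → false
  NOT export license on file: yes → false
  gross weight ≤ 716.7 kg: 10.8 ≤ 716.7 is true
  battery watt-hours > 301 Wh: 235 > 301 is false
  recipient EORI number provided: no → false
  contains lithium batteries: yes → true
  number of pieces < 42: 33 < 42 is true
  NOT dual-use technology: no → true
  customs declaration filed: yes → true
  NOT shipment insured: no → true
  NOT contains lithium batteries: yes → false
Combine:
[1.1] NOT false = true
[1] true OR true = true
[2.2] NOT false = true
[2] false OR true OR false = true
[3.1] NOT true = false
[3] false OR false OR false = false
[4] true OR false = true
[5.1] NOT false = true
[5.3] NOT true = false
[5] true OR true OR false = true
[6.2] NOT true = false
[6] true OR false = true
[7.2] NOT true = false
[7] true OR false OR false = true
[root] true AND true AND false AND true AND true AND true AND true = false
Overall: false → blocked

Blocked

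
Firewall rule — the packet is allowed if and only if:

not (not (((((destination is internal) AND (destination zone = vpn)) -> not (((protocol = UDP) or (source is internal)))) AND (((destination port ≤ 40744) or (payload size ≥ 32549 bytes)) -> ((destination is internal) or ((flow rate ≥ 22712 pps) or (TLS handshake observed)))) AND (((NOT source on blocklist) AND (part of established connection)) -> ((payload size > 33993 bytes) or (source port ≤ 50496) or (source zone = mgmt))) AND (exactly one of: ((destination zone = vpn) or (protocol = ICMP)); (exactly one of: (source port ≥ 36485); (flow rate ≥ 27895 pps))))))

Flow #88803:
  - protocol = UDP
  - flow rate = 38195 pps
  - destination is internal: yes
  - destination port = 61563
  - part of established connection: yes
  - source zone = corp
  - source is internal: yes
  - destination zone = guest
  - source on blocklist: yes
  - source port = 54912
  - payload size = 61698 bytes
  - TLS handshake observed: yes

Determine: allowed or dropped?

Atomic conditions:
  destination is internal: yes → true
  destination zone = vpn: guest == vpn is false
  protocol = UDP: UDP == UDP is true
  source is internal: yes → true
  destination port ≤ 40744: 61563 ≤ 40744 is false
  payload size ≥ 32549 bytes: 61698 ≥ 32549 is true
  flow rate ≥ 22712 pps: 38195 ≥ 22712 is true
  TLS handshake observed: yes → true
  NOT source on blocklist: yes → false
  part of established connection: yes → true
  payload size > 33993 bytes: 61698 > 33993 is true
  source port ≤ 50496: 54912 ≤ 50496 is false
  source zone = mgmt: corp == mgmt is false
  protocol = ICMP: UDP == ICMP is false
  source port ≥ 36485: 54912 ≥ 36485 is true
  flow rate ≥ 27895 pps: 38195 ≥ 27895 is true
Combine:
[1.1.1.1] true AND false = false
[1.1.1.2.1] true OR true = true
[1.1.1.2] NOT true = false
[1.1.1] false → false (antecedent false ⇒ implication holds) = true
[1.1.2.1] false OR true = true
[1.1.2.2.2] true OR true = true
[1.1.2.2] true OR true = true
[1.1.2] true → true = true
[1.1.3.1] false AND true = false
[1.1.3.2] true OR false OR false = true
[1.1.3] false → true (antecedent false ⇒ implication holds) = true
[1.1.4.1] false OR false = false
[1.1.4.2] exactly-one(true, true) = false
[1.1.4] exactly-one(false, false) = false
[1.1] true AND true AND true AND false = false
[1] NOT false = true
[root] NOT true = false
Overall: false → dropped

Dropped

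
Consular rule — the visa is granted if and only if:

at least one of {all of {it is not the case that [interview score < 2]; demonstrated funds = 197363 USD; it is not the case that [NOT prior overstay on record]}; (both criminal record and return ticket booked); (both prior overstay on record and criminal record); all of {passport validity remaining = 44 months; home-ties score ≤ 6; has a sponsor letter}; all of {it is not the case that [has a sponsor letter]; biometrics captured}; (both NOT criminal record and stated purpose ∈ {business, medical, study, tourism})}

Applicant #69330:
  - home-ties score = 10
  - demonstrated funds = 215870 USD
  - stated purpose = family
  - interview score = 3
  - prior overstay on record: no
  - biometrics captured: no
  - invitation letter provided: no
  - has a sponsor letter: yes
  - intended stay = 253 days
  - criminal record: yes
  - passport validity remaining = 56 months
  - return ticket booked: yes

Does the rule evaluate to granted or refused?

Atomic conditions:
  interview score < 2: 3 < 2 is false
  demonstrated funds = 197363 USD: 215870 == 197363 is false
  NOT prior overstay on record: no → true
  criminal record: yes → true
  return ticket booked: yes → true
  prior overstay on record: no → false
  passport validity remaining = 44 months: 56 == 44 is false
  home-ties score ≤ 6: 10 ≤ 6 is false
  has a sponsor letter: yes → true
  biometrics captured: no → false
  NOT criminal record: yes → false
  stated purpose ∈ {business, medical, study, tourism}: family is not in the set → false
Combine:
[1.1] NOT false = true
[1.3] NOT true = false
[1] true AND false AND false = false
[2] true AND true = true
[3] false AND true = false
[4] false AND false AND true = false
[5.1] NOT true = false
[5] false AND false = false
[6] false AND false = false
[root] false OR true OR false OR false OR false OR false = true
Overall: true → granted

Granted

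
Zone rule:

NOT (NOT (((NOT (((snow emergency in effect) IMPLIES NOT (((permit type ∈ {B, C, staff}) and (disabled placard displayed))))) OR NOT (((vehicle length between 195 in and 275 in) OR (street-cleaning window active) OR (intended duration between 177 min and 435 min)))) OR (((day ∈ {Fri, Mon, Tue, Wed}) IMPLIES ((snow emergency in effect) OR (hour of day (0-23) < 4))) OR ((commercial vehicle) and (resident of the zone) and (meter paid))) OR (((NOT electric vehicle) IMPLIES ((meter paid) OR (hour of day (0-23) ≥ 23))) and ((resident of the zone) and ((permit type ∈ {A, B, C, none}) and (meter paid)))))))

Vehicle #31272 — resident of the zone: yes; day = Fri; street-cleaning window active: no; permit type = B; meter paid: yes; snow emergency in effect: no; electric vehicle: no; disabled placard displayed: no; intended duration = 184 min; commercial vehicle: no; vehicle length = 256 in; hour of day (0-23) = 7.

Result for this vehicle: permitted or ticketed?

Permitted

Atomic conditions:
  snow emergency in effect: no → false
  permit type ∈ {B, C, staff}: B is in the set → true
  disabled placard displayed: no → false
  vehicle length between 195 in and 275 in: 256 in [195, 275] is true
  street-cleaning window active: no → false
  intended duration between 177 min and 435 min: 184 in [177, 435] is true
  day ∈ {Fri, Mon, Tue, Wed}: Fri is in the set → true
  hour of day (0-23) < 4: 7 < 4 is false
  commercial vehicle: no → false
  resident of the zone: yes → true
  meter paid: yes → true
  NOT electric vehicle: no → true
  hour of day (0-23) ≥ 23: 7 ≥ 23 is false
  permit type ∈ {A, B, C, none}: B is in the set → true
Combine:
[1.1.1.1.1.2.1] true AND false = false
[1.1.1.1.1.2] NOT false = true
[1.1.1.1.1] false → true (antecedent false ⇒ implication holds) = true
[1.1.1.1] NOT true = false
[1.1.1.2.1] true OR false OR true = true
[1.1.1.2] NOT true = false
[1.1.1] false OR false = false
[1.1.2.1.2] false OR false = false
[1.1.2.1] true → false = false
[1.1.2.2] false AND true AND true = false
[1.1.2] false OR false = false
[1.1.3.1.2] true OR false = true
[1.1.3.1] true → true = true
[1.1.3.2.2] true AND true = true
[1.1.3.2] true AND true = true
[1.1.3] true AND true = true
[1.1] false OR false OR true = true
[1] NOT true = false
[root] NOT false = true
Overall: true → permitted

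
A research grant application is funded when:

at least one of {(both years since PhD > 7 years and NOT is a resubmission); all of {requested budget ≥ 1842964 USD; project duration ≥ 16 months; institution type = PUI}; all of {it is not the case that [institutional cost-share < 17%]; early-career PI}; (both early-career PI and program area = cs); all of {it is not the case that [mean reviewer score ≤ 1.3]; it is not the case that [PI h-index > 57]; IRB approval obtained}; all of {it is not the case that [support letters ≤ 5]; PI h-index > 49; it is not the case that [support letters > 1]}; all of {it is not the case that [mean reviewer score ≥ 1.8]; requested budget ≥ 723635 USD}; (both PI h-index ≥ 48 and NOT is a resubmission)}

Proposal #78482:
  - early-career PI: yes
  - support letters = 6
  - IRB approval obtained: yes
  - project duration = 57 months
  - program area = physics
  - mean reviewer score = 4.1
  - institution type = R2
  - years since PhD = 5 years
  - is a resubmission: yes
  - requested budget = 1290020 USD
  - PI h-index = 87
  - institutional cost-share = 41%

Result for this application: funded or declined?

Atomic conditions:
  years since PhD > 7 years: 5 > 7 is false
  NOT is a resubmission: yes → false
  requested budget ≥ 1842964 USD: 1290020 ≥ 1842964 is false
  project duration ≥ 16 months: 57 ≥ 16 is true
  institution type = PUI: R2 == PUI is false
  institutional cost-share < 17%: 41 < 17 is false
  early-career PI: yes → true
  program area = cs: physics == cs is false
  mean reviewer score ≤ 1.3: 4.1 ≤ 1.3 is false
  PI h-index > 57: 87 > 57 is true
  IRB approval obtained: yes → true
  support letters ≤ 5: 6 ≤ 5 is false
  PI h-index > 49: 87 > 49 is true
  support letters > 1: 6 > 1 is true
  mean reviewer score ≥ 1.8: 4.1 ≥ 1.8 is true
  requested budget ≥ 723635 USD: 1290020 ≥ 723635 is true
  PI h-index ≥ 48: 87 ≥ 48 is true
Combine:
[1] false AND false = false
[2] false AND true AND false = false
[3.1] NOT false = true
[3] true AND true = true
[4] true AND false = false
[5.1] NOT false = true
[5.2] NOT true = false
[5] true AND false AND true = false
[6.1] NOT false = true
[6.3] NOT true = false
[6] true AND true AND false = false
[7.1] NOT true = false
[7] false AND true = false
[8] true AND false = false
[root] false OR false OR true OR false OR false OR false OR false OR false = true
Overall: true → funded

Funded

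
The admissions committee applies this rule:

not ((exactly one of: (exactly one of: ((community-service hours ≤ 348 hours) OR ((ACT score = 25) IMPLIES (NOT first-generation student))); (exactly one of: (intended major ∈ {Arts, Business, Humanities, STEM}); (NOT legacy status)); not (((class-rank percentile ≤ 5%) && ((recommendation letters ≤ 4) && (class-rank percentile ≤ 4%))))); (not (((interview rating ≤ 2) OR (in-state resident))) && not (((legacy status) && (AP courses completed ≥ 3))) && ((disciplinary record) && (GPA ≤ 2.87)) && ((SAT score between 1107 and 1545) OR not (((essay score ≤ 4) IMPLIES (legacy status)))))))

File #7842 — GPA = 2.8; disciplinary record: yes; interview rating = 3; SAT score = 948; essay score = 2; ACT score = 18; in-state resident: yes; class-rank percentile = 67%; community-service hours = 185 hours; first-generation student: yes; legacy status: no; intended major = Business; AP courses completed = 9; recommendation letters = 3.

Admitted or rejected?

Atomic conditions:
  community-service hours ≤ 348 hours: 185 ≤ 348 is true
  ACT score = 25: 18 == 25 is false
  NOT first-generation student: yes → false
  intended major ∈ {Arts, Business, Humanities, STEM}: Business is in the set → true
  NOT legacy status: no → true
  class-rank percentile ≤ 5%: 67 ≤ 5 is false
  recommendation letters ≤ 4: 3 ≤ 4 is true
  class-rank percentile ≤ 4%: 67 ≤ 4 is false
  interview rating ≤ 2: 3 ≤ 2 is false
  in-state resident: yes → true
  legacy status: no → false
  AP courses completed ≥ 3: 9 ≥ 3 is true
  disciplinary record: yes → true
  GPA ≤ 2.87: 2.8 ≤ 2.87 is true
  SAT score between 1107 and 1545: 948 in [1107, 1545] is false
  essay score ≤ 4: 2 ≤ 4 is true
Combine:
[1.1.1.2] false → false (antecedent false ⇒ implication holds) = true
[1.1.1] true OR true = true
[1.1.2] exactly-one(true, true) = false
[1.1.3.1.2] true AND false = false
[1.1.3.1] false AND false = false
[1.1.3] NOT false = true
[1.1] exactly-one(true, false, true) = false
[1.2.1.1] false OR true = true
[1.2.1] NOT true = false
[1.2.2.1] false AND true = false
[1.2.2] NOT false = true
[1.2.3] true AND true = true
[1.2.4.2.1] true → false = false
[1.2.4.2] NOT false = true
[1.2.4] false OR true = true
[1.2] false AND true AND true AND true = false
[1] exactly-one(false, false) = false
[root] NOT false = true
Overall: true → admitted

Admitted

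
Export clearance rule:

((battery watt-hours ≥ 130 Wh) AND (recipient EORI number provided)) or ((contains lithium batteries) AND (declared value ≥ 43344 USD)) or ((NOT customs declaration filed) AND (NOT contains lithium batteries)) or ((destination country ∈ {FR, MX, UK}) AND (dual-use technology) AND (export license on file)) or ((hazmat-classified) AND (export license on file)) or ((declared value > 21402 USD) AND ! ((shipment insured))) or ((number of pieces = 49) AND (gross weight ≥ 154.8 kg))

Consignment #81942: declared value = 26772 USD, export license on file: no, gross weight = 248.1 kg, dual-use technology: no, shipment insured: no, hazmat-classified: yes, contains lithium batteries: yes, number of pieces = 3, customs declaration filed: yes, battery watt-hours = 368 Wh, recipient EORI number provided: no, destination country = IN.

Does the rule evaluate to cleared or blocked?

Cleared

Atomic conditions:
  battery watt-hours ≥ 130 Wh: 368 ≥ 130 is true
  recipient EORI number provided: no → false
  contains lithium batteries: yes → true
  declared value ≥ 43344 USD: 26772 ≥ 43344 is false
  NOT customs declaration filed: yes → false
  NOT contains lithium batteries: yes → false
  destination country ∈ {FR, MX, UK}: IN is not in the set → false
  dual-use technology: no → false
  export license on file: no → false
  hazmat-classified: yes → true
  declared value > 21402 USD: 26772 > 21402 is true
  shipment insured: no → false
  number of pieces = 49: 3 == 49 is false
  gross weight ≥ 154.8 kg: 248.1 ≥ 154.8 is true
Combine:
[1] true AND false = false
[2] true AND false = false
[3] false AND false = false
[4] false AND false AND false = false
[5] true AND false = false
[6.2] NOT false = true
[6] true AND true = true
[7] false AND true = false
[root] false OR false OR false OR false OR false OR true OR false = true
Overall: true → cleared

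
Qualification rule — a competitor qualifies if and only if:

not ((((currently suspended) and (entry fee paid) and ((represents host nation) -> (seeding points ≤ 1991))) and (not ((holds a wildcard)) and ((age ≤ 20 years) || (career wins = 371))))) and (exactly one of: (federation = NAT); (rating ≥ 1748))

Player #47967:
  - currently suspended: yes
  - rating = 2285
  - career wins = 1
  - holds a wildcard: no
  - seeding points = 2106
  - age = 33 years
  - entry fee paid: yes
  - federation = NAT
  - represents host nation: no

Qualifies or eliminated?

Atomic conditions:
  currently suspended: yes → true
  entry fee paid: yes → true
  represents host nation: no → false
  seeding points ≤ 1991: 2106 ≤ 1991 is false
  holds a wildcard: no → false
  age ≤ 20 years: 33 ≤ 20 is false
  career wins = 371: 1 == 371 is false
  federation = NAT: NAT == NAT is true
  rating ≥ 1748: 2285 ≥ 1748 is true
Combine:
[1.1.1.3] false → false (antecedent false ⇒ implication holds) = true
[1.1.1] true AND true AND true = true
[1.1.2.1] NOT false = true
[1.1.2.2] false OR false = false
[1.1.2] true AND false = false
[1.1] true AND false = false
[1] NOT false = true
[2] exactly-one(true, true) = false
[root] true AND false = false
Overall: false → eliminated

Eliminated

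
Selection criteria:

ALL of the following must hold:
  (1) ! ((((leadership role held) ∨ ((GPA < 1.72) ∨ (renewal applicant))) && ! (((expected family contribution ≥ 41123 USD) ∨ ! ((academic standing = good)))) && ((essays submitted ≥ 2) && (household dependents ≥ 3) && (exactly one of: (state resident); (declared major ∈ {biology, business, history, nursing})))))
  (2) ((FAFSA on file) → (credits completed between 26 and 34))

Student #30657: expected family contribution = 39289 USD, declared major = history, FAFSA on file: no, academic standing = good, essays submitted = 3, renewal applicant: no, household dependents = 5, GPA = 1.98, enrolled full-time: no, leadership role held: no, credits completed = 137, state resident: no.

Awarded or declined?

Awarded

Atomic conditions:
  leadership role held: no → false
  GPA < 1.72: 1.98 < 1.72 is false
  renewal applicant: no → false
  expected family contribution ≥ 41123 USD: 39289 ≥ 41123 is false
  academic standing = good: good == good is true
  essays submitted ≥ 2: 3 ≥ 2 is true
  household dependents ≥ 3: 5 ≥ 3 is true
  state resident: no → false
  declared major ∈ {biology, business, history, nursing}: history is in the set → true
  FAFSA on file: no → false
  credits completed between 26 and 34: 137 in [26, 34] is false
Combine:
[1.1.1.2] false OR false = false
[1.1.1] false OR false = false
[1.1.2.1.2] NOT true = false
[1.1.2.1] false OR false = false
[1.1.2] NOT false = true
[1.1.3.3] exactly-one(false, true) = true
[1.1.3] true AND true AND true = true
[1.1] false AND true AND true = false
[1] NOT false = true
[2] false → false (antecedent false ⇒ implication holds) = true
[root] true AND true = true
Overall: true → awarded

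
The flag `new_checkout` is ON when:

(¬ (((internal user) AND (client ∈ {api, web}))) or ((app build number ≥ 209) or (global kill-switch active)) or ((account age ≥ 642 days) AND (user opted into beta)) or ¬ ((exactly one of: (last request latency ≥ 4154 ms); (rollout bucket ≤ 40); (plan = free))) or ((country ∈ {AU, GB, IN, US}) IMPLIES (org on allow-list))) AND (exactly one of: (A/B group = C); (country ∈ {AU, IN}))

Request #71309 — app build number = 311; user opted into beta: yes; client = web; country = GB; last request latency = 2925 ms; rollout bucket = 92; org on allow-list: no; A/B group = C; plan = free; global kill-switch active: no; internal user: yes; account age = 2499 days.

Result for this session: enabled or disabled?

Enabled

Atomic conditions:
  internal user: yes → true
  client ∈ {api, web}: web is in the set → true
  app build number ≥ 209: 311 ≥ 209 is true
  global kill-switch active: no → false
  account age ≥ 642 days: 2499 ≥ 642 is true
  user opted into beta: yes → true
  last request latency ≥ 4154 ms: 2925 ≥ 4154 is false
  rollout bucket ≤ 40: 92 ≤ 40 is false
  plan = free: free == free is true
  country ∈ {AU, GB, IN, US}: GB is in the set → true
  org on allow-list: no → false
  A/B group = C: C == C is true
  country ∈ {AU, IN}: GB is not in the set → false
Combine:
[1.1.1] true AND true = true
[1.1] NOT true = false
[1.2] true OR false = true
[1.3] true AND true = true
[1.4.1] exactly-one(false, false, true) = true
[1.4] NOT true = false
[1.5] true → false = false
[1] false OR true OR true OR false OR false = true
[2] exactly-one(true, false) = true
[root] true AND true = true
Overall: true → enabled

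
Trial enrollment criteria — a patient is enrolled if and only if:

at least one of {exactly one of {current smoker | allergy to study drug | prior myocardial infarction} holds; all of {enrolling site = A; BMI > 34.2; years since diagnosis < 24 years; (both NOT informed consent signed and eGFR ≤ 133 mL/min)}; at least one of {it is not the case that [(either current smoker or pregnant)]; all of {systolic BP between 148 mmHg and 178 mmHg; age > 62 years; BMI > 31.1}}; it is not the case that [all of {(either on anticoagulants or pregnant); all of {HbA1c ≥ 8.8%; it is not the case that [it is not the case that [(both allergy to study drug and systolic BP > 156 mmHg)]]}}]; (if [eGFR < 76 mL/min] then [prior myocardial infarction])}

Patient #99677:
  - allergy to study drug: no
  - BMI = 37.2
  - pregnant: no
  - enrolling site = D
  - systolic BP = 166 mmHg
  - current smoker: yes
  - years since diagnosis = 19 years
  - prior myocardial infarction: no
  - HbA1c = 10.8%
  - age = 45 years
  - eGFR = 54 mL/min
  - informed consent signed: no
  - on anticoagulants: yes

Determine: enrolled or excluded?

Enrolled

Atomic conditions:
  current smoker: yes → true
  allergy to study drug: no → false
  prior myocardial infarction: no → false
  enrolling site = A: D == A is false
  BMI > 34.2: 37.2 > 34.2 is true
  years since diagnosis < 24 years: 19 < 24 is true
  NOT informed consent signed: no → true
  eGFR ≤ 133 mL/min: 54 ≤ 133 is true
  pregnant: no → false
  systolic BP between 148 mmHg and 178 mmHg: 166 in [148, 178] is true
  age > 62 years: 45 > 62 is false
  BMI > 31.1: 37.2 > 31.1 is true
  on anticoagulants: yes → true
  HbA1c ≥ 8.8%: 10.8 ≥ 8.8 is true
  systolic BP > 156 mmHg: 166 > 156 is true
  eGFR < 76 mL/min: 54 < 76 is true
Combine:
[1] exactly-one(true, false, false) = true
[2.4] true AND true = true
[2] false AND true AND true AND true = false
[3.1.1] true OR false = true
[3.1] NOT true = false
[3.2] true AND false AND true = false
[3] false OR false = false
[4.1.1] true OR false = true
[4.1.2.2.1.1] false AND true = false
[4.1.2.2.1] NOT false = true
[4.1.2.2] NOT true = false
[4.1.2] true AND false = false
[4.1] true AND false = false
[4] NOT false = true
[5] true → false = false
[root] true OR false OR false OR true OR false = true
Overall: true → enrolled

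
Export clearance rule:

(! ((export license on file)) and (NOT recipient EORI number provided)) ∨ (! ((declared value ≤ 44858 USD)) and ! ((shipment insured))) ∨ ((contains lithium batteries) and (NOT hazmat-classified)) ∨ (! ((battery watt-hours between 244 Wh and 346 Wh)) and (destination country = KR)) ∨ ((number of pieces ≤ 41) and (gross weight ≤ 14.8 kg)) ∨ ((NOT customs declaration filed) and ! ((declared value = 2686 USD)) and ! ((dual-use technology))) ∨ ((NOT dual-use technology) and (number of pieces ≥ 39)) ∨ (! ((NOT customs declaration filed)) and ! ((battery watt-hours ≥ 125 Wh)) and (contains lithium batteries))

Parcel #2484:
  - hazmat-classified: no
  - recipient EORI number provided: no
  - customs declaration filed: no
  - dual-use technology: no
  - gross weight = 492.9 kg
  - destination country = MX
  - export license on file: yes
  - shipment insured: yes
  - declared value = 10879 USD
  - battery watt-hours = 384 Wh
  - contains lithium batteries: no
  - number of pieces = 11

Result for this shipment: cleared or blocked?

Atomic conditions:
  export license on file: yes → true
  NOT recipient EORI number provided: no → true
  declared value ≤ 44858 USD: 10879 ≤ 44858 is true
  shipment insured: yes → true
  contains lithium batteries: no → false
  NOT hazmat-classified: no → true
  battery watt-hours between 244 Wh and 346 Wh: 384 in [244, 346] is false
  destination country = KR: MX == KR is false
  number of pieces ≤ 41: 11 ≤ 41 is true
  gross weight ≤ 14.8 kg: 492.9 ≤ 14.8 is false
  NOT customs declaration filed: no → true
  declared value = 2686 USD: 10879 == 2686 is false
  dual-use technology: no → false
  NOT dual-use technology: no → true
  number of pieces ≥ 39: 11 ≥ 39 is false
  battery watt-hours ≥ 125 Wh: 384 ≥ 125 is true
Combine:
[1.1] NOT true = false
[1] false AND true = false
[2.1] NOT true = false
[2.2] NOT true = false
[2] false AND false = false
[3] false AND true = false
[4.1] NOT false = true
[4] true AND false = false
[5] true AND false = false
[6.2] NOT false = true
[6.3] NOT false = true
[6] true AND true AND true = true
[7] true AND false = false
[8.1] NOT true = false
[8.2] NOT true = false
[8] false AND false AND false = false
[root] false OR false OR false OR false OR false OR true OR false OR false = true
Overall: true → cleared

Cleared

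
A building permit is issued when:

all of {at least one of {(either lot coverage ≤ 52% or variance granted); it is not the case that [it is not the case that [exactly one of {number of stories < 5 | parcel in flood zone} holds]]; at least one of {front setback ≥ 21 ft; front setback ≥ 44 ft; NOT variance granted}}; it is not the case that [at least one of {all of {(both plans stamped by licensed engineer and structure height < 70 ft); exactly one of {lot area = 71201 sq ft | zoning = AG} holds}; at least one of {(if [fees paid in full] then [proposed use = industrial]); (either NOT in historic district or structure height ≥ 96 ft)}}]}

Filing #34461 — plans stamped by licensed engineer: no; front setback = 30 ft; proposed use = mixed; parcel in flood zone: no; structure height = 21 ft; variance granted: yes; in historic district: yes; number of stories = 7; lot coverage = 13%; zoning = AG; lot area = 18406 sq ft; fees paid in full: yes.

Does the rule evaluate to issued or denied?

Issued

Atomic conditions:
  lot coverage ≤ 52%: 13 ≤ 52 is true
  variance granted: yes → true
  number of stories < 5: 7 < 5 is false
  parcel in flood zone: no → false
  front setback ≥ 21 ft: 30 ≥ 21 is true
  front setback ≥ 44 ft: 30 ≥ 44 is false
  NOT variance granted: yes → false
  plans stamped by licensed engineer: no → false
  structure height < 70 ft: 21 < 70 is true
  lot area = 71201 sq ft: 18406 == 71201 is false
  zoning = AG: AG == AG is true
  fees paid in full: yes → true
  proposed use = industrial: mixed == industrial is false
  NOT in historic district: yes → false
  structure height ≥ 96 ft: 21 ≥ 96 is false
Combine:
[1.1] true OR true = true
[1.2.1.1] exactly-one(false, false) = false
[1.2.1] NOT false = true
[1.2] NOT true = false
[1.3] true OR false OR false = true
[1] true OR false OR true = true
[2.1.1.1] false AND true = false
[2.1.1.2] exactly-one(false, true) = true
[2.1.1] false AND true = false
[2.1.2.1] true → false = false
[2.1.2.2] false OR false = false
[2.1.2] false OR false = false
[2.1] false OR false = false
[2] NOT false = true
[root] true AND true = true
Overall: true → issued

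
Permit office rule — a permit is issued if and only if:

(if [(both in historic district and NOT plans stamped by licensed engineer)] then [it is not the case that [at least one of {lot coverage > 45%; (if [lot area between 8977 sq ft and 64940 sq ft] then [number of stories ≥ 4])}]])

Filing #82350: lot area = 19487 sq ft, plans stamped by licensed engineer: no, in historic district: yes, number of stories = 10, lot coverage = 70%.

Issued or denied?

Denied

Atomic conditions:
  in historic district: yes → true
  NOT plans stamped by licensed engineer: no → true
  lot coverage > 45%: 70 > 45 is true
  lot area between 8977 sq ft and 64940 sq ft: 19487 in [8977, 64940] is true
  number of stories ≥ 4: 10 ≥ 4 is true
Combine:
[1] true AND true = true
[2.1.2] true → true = true
[2.1] true OR true = true
[2] NOT true = false
[root] true → false = false
Overall: false → denied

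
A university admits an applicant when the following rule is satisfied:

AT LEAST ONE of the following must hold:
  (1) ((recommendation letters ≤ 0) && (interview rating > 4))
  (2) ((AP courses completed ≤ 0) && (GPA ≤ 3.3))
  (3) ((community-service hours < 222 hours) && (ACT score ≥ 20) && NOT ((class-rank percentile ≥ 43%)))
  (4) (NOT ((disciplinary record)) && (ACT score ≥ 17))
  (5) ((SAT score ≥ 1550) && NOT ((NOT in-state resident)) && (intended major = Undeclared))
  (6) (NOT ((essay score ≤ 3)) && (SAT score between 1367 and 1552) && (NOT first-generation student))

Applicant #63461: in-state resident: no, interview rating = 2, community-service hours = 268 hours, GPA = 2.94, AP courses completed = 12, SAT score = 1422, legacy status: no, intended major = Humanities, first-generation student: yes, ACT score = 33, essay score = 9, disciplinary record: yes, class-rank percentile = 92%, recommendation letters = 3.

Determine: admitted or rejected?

Atomic conditions:
  recommendation letters ≤ 0: 3 ≤ 0 is false
  interview rating > 4: 2 > 4 is false
  AP courses completed ≤ 0: 12 ≤ 0 is false
  GPA ≤ 3.3: 2.94 ≤ 3.3 is true
  community-service hours < 222 hours: 268 < 222 is false
  ACT score ≥ 20: 33 ≥ 20 is true
  class-rank percentile ≥ 43%: 92 ≥ 43 is true
  disciplinary record: yes → true
  ACT score ≥ 17: 33 ≥ 17 is true
  SAT score ≥ 1550: 1422 ≥ 1550 is false
  NOT in-state resident: no → true
  intended major = Undeclared: Humanities == Undeclared is false
  essay score ≤ 3: 9 ≤ 3 is false
  SAT score between 1367 and 1552: 1422 in [1367, 1552] is true
  NOT first-generation student: yes → false
Combine:
[1] false AND false = false
[2] false AND true = false
[3.3] NOT true = false
[3] false AND true AND false = false
[4.1] NOT true = false
[4] false AND true = false
[5.2] NOT true = false
[5] false AND false AND false = false
[6.1] NOT false = true
[6] true AND true AND false = false
[root] false OR false OR false OR false OR false OR false = false
Overall: false → rejected

Rejected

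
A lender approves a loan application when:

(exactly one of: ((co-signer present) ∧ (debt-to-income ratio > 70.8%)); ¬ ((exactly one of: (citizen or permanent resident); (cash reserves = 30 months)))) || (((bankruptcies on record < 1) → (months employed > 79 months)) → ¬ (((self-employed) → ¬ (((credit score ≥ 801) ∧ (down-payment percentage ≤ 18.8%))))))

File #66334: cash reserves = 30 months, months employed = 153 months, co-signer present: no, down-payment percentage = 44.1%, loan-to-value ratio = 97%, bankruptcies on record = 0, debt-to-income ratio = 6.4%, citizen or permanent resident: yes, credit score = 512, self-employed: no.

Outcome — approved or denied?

Atomic conditions:
  co-signer present: no → false
  debt-to-income ratio > 70.8%: 6.4 > 70.8 is false
  citizen or permanent resident: yes → true
  cash reserves = 30 months: 30 == 30 is true
  bankruptcies on record < 1: 0 < 1 is true
  months employed > 79 months: 153 > 79 is true
  self-employed: no → false
  credit score ≥ 801: 512 ≥ 801 is false
  down-payment percentage ≤ 18.8%: 44.1 ≤ 18.8 is false
Combine:
[1.1] false AND false = false
[1.2.1] exactly-one(true, true) = false
[1.2] NOT false = true
[1] exactly-one(false, true) = true
[2.1] true → true = true
[2.2.1.2.1] false AND false = false
[2.2.1.2] NOT false = true
[2.2.1] false → true (antecedent false ⇒ implication holds) = true
[2.2] NOT true = false
[2] true → false = false
[root] true OR false = true
Overall: true → approved

Approved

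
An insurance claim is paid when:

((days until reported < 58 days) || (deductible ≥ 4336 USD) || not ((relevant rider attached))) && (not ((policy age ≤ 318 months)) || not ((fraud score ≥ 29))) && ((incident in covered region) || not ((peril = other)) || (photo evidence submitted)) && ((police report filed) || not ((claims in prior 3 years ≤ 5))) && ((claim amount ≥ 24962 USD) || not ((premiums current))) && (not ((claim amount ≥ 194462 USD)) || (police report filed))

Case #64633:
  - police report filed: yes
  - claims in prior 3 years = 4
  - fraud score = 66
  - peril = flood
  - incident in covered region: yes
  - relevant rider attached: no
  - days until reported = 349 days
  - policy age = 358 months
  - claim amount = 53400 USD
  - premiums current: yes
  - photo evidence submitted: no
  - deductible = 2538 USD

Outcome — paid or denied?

Atomic conditions:
  days until reported < 58 days: 349 < 58 is false
  deductible ≥ 4336 USD: 2538 ≥ 4336 is false
  relevant rider attached: no → false
  policy age ≤ 318 months: 358 ≤ 318 is false
  fraud score ≥ 29: 66 ≥ 29 is true
  incident in covered region: yes → true
  peril = other: flood == other is false
  photo evidence submitted: no → false
  police report filed: yes → true
  claims in prior 3 years ≤ 5: 4 ≤ 5 is true
  claim amount ≥ 24962 USD: 53400 ≥ 24962 is true
  premiums current: yes → true
  claim amount ≥ 194462 USD: 53400 ≥ 194462 is false
Combine:
[1.3] NOT false = true
[1] false OR false OR true = true
[2.1] NOT false = true
[2.2] NOT true = false
[2] true OR false = true
[3.2] NOT false = true
[3] true OR true OR false = true
[4.2] NOT true = false
[4] true OR false = true
[5.2] NOT true = false
[5] true OR false = true
[6.1] NOT false = true
[6] true OR true = true
[root] true AND true AND true AND true AND true AND true = true
Overall: true → paid

Paid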